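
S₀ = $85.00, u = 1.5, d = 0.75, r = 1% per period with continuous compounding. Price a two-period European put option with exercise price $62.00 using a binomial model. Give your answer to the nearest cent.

$5.93

Risk-neutral probability p = (e^0.01 − 0.75)/(1.5 − 0.75) = 0.2601/0.7500 = 0.3467
Terminal stock prices: S_uu = 191.2, S_ud = 95.62, S_dd = 47.81
Terminal payoffs (K − S): max(-129.2, 0) = 0, max(-33.62, 0) = 0, max(14.19, 0) = 14.19
Node u (S = 127.5): V_u = e^(−0.01)·[0.3467·0.0000 + 0.6533·0.0000] = 0.0000
Node d (S = 63.75): V_d = e^(−0.01)·[0.3467·0.0000 + 0.6533·14.1875] = 9.1760
Node 0 (S = 85): V_0 = e^(−0.01)·[0.3467·0.0000 + 0.6533·9.1760] = 5.9347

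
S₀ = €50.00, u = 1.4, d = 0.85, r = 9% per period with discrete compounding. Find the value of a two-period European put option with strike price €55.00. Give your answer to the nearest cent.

€5.05

Risk-neutral probability p = (1 + 0.09 − 0.85)/(1.4 − 0.85) = 0.2400/0.5500 = 0.4364
Terminal stock prices: S_uu = 98, S_ud = 59.5, S_dd = 36.12
Terminal payoffs (K − S): max(-43, 0) = 0, max(-4.5, 0) = 0, max(18.88, 0) = 18.88
Node u (S = 70): V_u = 1/1.09·[0.4364·0.0000 + 0.5636·0.0000] = 0.0000
Node d (S = 42.5): V_d = 1/1.09·[0.4364·0.0000 + 0.5636·18.8750] = 9.7602
Node 0 (S = 50): V_0 = 1/1.09·[0.4364·0.0000 + 0.5636·9.7602] = 5.0470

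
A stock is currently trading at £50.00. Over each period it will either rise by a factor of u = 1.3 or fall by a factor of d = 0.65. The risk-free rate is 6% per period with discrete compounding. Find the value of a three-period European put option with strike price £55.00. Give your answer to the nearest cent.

Risk-neutral probability p = (1 + 0.06 − 0.65)/(1.3 − 0.65) = 0.4100/0.6500 = 0.6308
Terminal stock prices: S_uuu = 109.9, S_uud = 54.93, S_udd = 27.46, S_ddd = 13.73
Terminal payoffs (K − S): max(-54.85, 0) = 0, max(0.075, 0) = 0.075, max(27.54, 0) = 27.54, max(41.27, 0) = 41.27
Node uu (S = 84.5): V_uu = 1/1.06·[0.6308·0.0000 + 0.3692·0.0750] = 0.0261
Node ud (S = 42.25): V_ud = 1/1.06·[0.6308·0.0750 + 0.3692·27.5375] = 9.6368
Node dd (S = 21.13): V_dd = 1/1.06·[0.6308·27.5375 + 0.3692·41.2687] = 30.7618
Node u (S = 65): V_u = 1/1.06·[0.6308·0.0261 + 0.3692·9.6368] = 3.3723
Node d (S = 32.5): V_d = 1/1.06·[0.6308·9.6368 + 0.3692·30.7618] = 16.4498
Node 0 (S = 50): V_0 = 1/1.06·[0.6308·3.3723 + 0.3692·16.4498] = 7.7367

£7.74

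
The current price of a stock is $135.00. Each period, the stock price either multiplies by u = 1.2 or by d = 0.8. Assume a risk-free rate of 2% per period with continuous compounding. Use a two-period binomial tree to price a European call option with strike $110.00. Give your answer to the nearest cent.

Risk-neutral probability p = (e^0.02 − 0.8)/(1.2 − 0.8) = 0.2202/0.4000 = 0.5505
Terminal stock prices: S_uu = 194.4, S_ud = 129.6, S_dd = 86.4
Terminal payoffs (S − K): max(84.4, 0) = 84.4, max(19.6, 0) = 19.6, max(-23.6, 0) = 0
Node u (S = 162): V_u = e^(−0.02)·[0.5505·84.4000 + 0.4495·19.6000] = 54.1781
Node d (S = 108): V_d = e^(−0.02)·[0.5505·19.6000 + 0.4495·0.0000] = 10.5762
Node 0 (S = 135): V_0 = e^(−0.02)·[0.5505·54.1781 + 0.4495·10.5762] = 33.8945

$33.89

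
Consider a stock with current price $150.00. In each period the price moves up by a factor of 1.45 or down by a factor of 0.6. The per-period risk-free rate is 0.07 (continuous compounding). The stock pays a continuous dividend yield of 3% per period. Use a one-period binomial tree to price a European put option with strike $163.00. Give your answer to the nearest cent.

Per-period risk-free factor R = e^0.07 = 1.0725; dividend-adjusted growth = e^(0.07−0.03) = 1.0408.
Risk-neutral probability p = (1.0408 − 0.6)/(1.45 − 0.6) = 0.4408/0.8500 = 0.5186
Terminal stock prices: S_u = 217.5, S_d = 90
Terminal payoffs (K − S): max(-54.5, 0) = 0, max(73, 0) = 73
Node 0 (S = 150): V_0 = e^(−0.07)·[0.5186·0.0000 + 0.4814·73.0000] = 32.7663

$32.77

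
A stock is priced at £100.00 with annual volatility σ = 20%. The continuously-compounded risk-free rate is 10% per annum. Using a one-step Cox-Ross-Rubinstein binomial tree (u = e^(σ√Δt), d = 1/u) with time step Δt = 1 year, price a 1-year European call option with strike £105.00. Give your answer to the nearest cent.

£11.03

CRR parameters: u = e^(σ√Δt) = e^(0.2·√1) = 1.2214, d = 1/u = 0.8187
Per-period rate: rΔt = 0.1·1 = 0.1, so R = e^0.1 = 1.1052
Risk-neutral probability p = (e^0.1 − 0.8187)/(1.2214 − 0.8187) = 0.2864/0.4027 = 0.7113
Terminal stock prices: S_u = 122.1, S_d = 81.87
Terminal payoffs (S − K): max(17.14, 0) = 17.14, max(-23.13, 0) = 0
Node 0 (S = 100): V_0 = e^(−0.1)·[0.7113·17.1403 + 0.2887·0.0000] = 11.0324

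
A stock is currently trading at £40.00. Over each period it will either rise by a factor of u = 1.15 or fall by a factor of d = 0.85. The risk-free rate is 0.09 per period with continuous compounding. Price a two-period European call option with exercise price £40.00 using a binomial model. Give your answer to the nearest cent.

Risk-neutral probability p = (e^0.09 − 0.85)/(1.15 − 0.85) = 0.2442/0.3000 = 0.8139
Terminal stock prices: S_uu = 52.9, S_ud = 39.1, S_dd = 28.9
Terminal payoffs (S − K): max(12.9, 0) = 12.9, max(-0.9, 0) = 0, max(-11.1, 0) = 0
Node u (S = 46): V_u = e^(−0.09)·[0.8139·12.9000 + 0.1861·0.0000] = 9.5958
Node d (S = 34): V_d = e^(−0.09)·[0.8139·0.0000 + 0.1861·0.0000] = 0.0000
Node 0 (S = 40): V_0 = e^(−0.09)·[0.8139·9.5958 + 0.1861·0.0000] = 7.1380

£7.14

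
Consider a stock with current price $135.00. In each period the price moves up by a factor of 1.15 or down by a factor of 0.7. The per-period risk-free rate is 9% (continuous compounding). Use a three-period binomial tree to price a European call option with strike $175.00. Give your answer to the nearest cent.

Risk-neutral probability p = (e^0.09 − 0.7)/(1.15 − 0.7) = 0.3942/0.4500 = 0.8759
Terminal stock prices: S_uuu = 205.3, S_uud = 125, S_udd = 76.07, S_ddd = 46.3
Terminal payoffs (S − K): max(30.32, 0) = 30.32, max(-50.02, 0) = 0, max(-98.93, 0) = 0, max(-128.7, 0) = 0
Node uu (S = 178.5): V_uu = e^(−0.09)·[0.8759·30.3181 + 0.1241·0.0000] = 24.2712
Node ud (S = 108.7): V_ud = e^(−0.09)·[0.8759·0.0000 + 0.1241·0.0000] = 0.0000
Node dd (S = 66.15): V_dd = e^(−0.09)·[0.8759·0.0000 + 0.1241·0.0000] = 0.0000
Node u (S = 155.2): V_u = e^(−0.09)·[0.8759·24.2712 + 0.1241·0.0000] = 19.4304
Node d (S = 94.5): V_d = e^(−0.09)·[0.8759·0.0000 + 0.1241·0.0000] = 0.0000
Node 0 (S = 135): V_0 = e^(−0.09)·[0.8759·19.4304 + 0.1241·0.0000] = 15.5550

$15.56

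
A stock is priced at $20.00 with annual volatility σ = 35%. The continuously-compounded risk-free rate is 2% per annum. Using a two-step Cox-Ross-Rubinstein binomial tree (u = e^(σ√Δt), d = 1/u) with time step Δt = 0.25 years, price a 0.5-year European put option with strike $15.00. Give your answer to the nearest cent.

$0.25

CRR parameters: u = e^(σ√Δt) = e^(0.35·√0.25) = 1.1912, d = 1/u = 0.8395
Per-period rate: rΔt = 0.02·0.25 = 0.005, so R = e^0.005 = 1.0050
Risk-neutral probability p = (e^0.005 − 0.8395)/(1.1912 − 0.8395) = 0.1656/0.3518 = 0.4706
Terminal stock prices: S_uu = 28.38, S_ud = 20, S_dd = 14.09
Terminal payoffs (K − S): max(-13.38, 0) = 0, max(-5, 0) = 0, max(0.9062, 0) = 0.9062
Node u (S = 23.82): V_u = e^(−0.005)·[0.4706·0.0000 + 0.5294·0.0000] = 0.0000
Node d (S = 16.79): V_d = e^(−0.005)·[0.4706·0.0000 + 0.5294·0.9062] = 0.4774
Node 0 (S = 20): V_0 = e^(−0.005)·[0.4706·0.0000 + 0.5294·0.4774] = 0.2514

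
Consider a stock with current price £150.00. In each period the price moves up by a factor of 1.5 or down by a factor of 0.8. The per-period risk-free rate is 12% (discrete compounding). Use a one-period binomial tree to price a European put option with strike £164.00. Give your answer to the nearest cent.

£21.33

Risk-neutral probability p = (1 + 0.12 − 0.8)/(1.5 − 0.8) = 0.3200/0.7000 = 0.4571
Terminal stock prices: S_u = 225, S_d = 120
Terminal payoffs (K − S): max(-61, 0) = 0, max(44, 0) = 44
Node 0 (S = 150): V_0 = 1/1.12·[0.4571·0.0000 + 0.5429·44.0000] = 21.3265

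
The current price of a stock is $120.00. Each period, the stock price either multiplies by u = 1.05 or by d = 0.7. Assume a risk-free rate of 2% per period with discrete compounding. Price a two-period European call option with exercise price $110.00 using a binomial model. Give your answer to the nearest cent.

Risk-neutral probability p = (1 + 0.02 − 0.7)/(1.05 − 0.7) = 0.3200/0.3500 = 0.9143
Terminal stock prices: S_uu = 132.3, S_ud = 88.2, S_dd = 58.8
Terminal payoffs (S − K): max(22.3, 0) = 22.3, max(-21.8, 0) = 0, max(-51.2, 0) = 0
Node u (S = 126): V_u = 1/1.02·[0.9143·22.3000 + 0.0857·0.0000] = 19.9888
Node d (S = 84): V_d = 1/1.02·[0.9143·0.0000 + 0.0857·0.0000] = 0.0000
Node 0 (S = 120): V_0 = 1/1.02·[0.9143·19.9888 + 0.0857·0.0000] = 17.9171

$17.92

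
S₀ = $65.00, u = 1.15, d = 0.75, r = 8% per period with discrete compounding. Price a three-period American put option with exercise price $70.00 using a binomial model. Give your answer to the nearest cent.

Risk-neutral probability p = (1 + 0.08 − 0.75)/(1.15 − 0.75) = 0.3300/0.4000 = 0.8250
Terminal stock prices: S_uuu = 98.86, S_uud = 64.47, S_udd = 42.05, S_ddd = 27.42
Terminal payoffs (K − S): max(-28.86, 0) = 0, max(5.528, 0) = 5.528, max(27.95, 0) = 27.95, max(42.58, 0) = 42.58
Node uu (S = 85.96): continuation = 1/1.08·[0.8250·0.0000 + 0.1750·5.5281] = 0.8958; exercise value = 0.0000 ≤ continuation, so V_uu = 0.8958
Node ud (S = 56.06): continuation = 1/1.08·[0.8250·5.5281 + 0.1750·27.9531] = 8.7523; exercise value = 13.9375 > continuation, so V_ud = 13.9375 (exercise)
Node dd (S = 36.56): continuation = 1/1.08·[0.8250·27.9531 + 0.1750·42.5781] = 28.2523; exercise value = 33.4375 > continuation, so V_dd = 33.4375 (exercise)
Node u (S = 74.75): continuation = 1/1.08·[0.8250·0.8958 + 0.1750·13.9375] = 2.9427; exercise value = 0.0000 ≤ continuation, so V_u = 2.9427
Node d (S = 48.75): continuation = 1/1.08·[0.8250·13.9375 + 0.1750·33.4375] = 16.0648; exercise value = 21.2500 > continuation, so V_d = 21.2500 (exercise)
Node 0 (S = 65): continuation = 1/1.08·[0.8250·2.9427 + 0.1750·21.2500] = 5.6911; exercise value = 5.0000 ≤ continuation, so V_0 = 5.6911

$5.69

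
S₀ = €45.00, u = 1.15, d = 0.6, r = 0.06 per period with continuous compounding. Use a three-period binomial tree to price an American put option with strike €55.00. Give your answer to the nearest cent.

€10.00

Risk-neutral probability p = (e^0.06 − 0.6)/(1.15 − 0.6) = 0.4618/0.5500 = 0.8397
Terminal stock prices: S_uuu = 68.44, S_uud = 35.71, S_udd = 18.63, S_ddd = 9.72
Terminal payoffs (K − S): max(-13.44, 0) = 0, max(19.29, 0) = 19.29, max(36.37, 0) = 36.37, max(45.28, 0) = 45.28
Node uu (S = 59.51): continuation = e^(−0.06)·[0.8397·0.0000 + 0.1603·19.2925] = 2.9124; exercise value = 0.0000 ≤ continuation, so V_uu = 2.9124
Node ud (S = 31.05): continuation = e^(−0.06)·[0.8397·19.2925 + 0.1603·36.3700] = 20.7470; exercise value = 23.9500 > continuation, so V_ud = 23.9500 (exercise)
Node dd (S = 16.2): continuation = e^(−0.06)·[0.8397·36.3700 + 0.1603·45.2800] = 35.5970; exercise value = 38.8000 > continuation, so V_dd = 38.8000 (exercise)
Node u (S = 51.75): continuation = e^(−0.06)·[0.8397·2.9124 + 0.1603·23.9500] = 5.9187; exercise value = 3.2500 ≤ continuation, so V_u = 5.9187
Node d (S = 27): continuation = e^(−0.06)·[0.8397·23.9500 + 0.1603·38.8000] = 24.7970; exercise value = 28.0000 > continuation, so V_d = 28.0000 (exercise)
Node 0 (S = 45): continuation = e^(−0.06)·[0.8397·5.9187 + 0.1603·28.0000] = 8.9075; exercise value = 10.0000 > continuation, so V_0 = 10.0000 (exercise)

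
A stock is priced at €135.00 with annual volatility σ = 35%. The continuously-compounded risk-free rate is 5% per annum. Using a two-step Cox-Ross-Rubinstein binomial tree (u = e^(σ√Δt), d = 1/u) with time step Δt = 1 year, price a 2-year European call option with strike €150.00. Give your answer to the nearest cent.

€25.95

CRR parameters: u = e^(σ√Δt) = e^(0.35·√1) = 1.4191, d = 1/u = 0.7047
Per-period rate: rΔt = 0.05·1 = 0.05, so R = e^0.05 = 1.0513
Risk-neutral probability p = (e^0.05 − 0.7047)/(1.4191 − 0.7047) = 0.3466/0.7144 = 0.4852
Terminal stock prices: S_uu = 271.9, S_ud = 135, S_dd = 67.04
Terminal payoffs (S − K): max(121.9, 0) = 121.9, max(-15, 0) = 0, max(-82.96, 0) = 0
Node u (S = 191.6): V_u = e^(−0.05)·[0.4852·121.8566 + 0.5148·0.0000] = 56.2358
Node d (S = 95.13): V_d = e^(−0.05)·[0.4852·0.0000 + 0.5148·0.0000] = 0.0000
Node 0 (S = 135): V_0 = e^(−0.05)·[0.4852·56.2358 + 0.5148·0.0000] = 25.9523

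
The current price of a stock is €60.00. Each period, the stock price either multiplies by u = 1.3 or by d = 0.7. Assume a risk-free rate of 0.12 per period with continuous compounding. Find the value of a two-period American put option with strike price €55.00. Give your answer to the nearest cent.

Risk-neutral probability p = (e^0.12 − 0.7)/(1.3 − 0.7) = 0.4275/0.6000 = 0.7125
Terminal stock prices: S_uu = 101.4, S_ud = 54.6, S_dd = 29.4
Terminal payoffs (K − S): max(-46.4, 0) = 0, max(0.4, 0) = 0.4, max(25.6, 0) = 25.6
Node u (S = 78): continuation = e^(−0.12)·[0.7125·0.0000 + 0.2875·0.4000] = 0.1020; exercise value = 0.0000 ≤ continuation, so V_u = 0.1020
Node d (S = 42): continuation = e^(−0.12)·[0.7125·0.4000 + 0.2875·25.6000] = 6.7806; exercise value = 13.0000 > continuation, so V_d = 13.0000 (exercise)
Node 0 (S = 60): continuation = e^(−0.12)·[0.7125·0.1020 + 0.2875·13.0000] = 3.3794; exercise value = 0.0000 ≤ continuation, so V_0 = 3.3794

€3.38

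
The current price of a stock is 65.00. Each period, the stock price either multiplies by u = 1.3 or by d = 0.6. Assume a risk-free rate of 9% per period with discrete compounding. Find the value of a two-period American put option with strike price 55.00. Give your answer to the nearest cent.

Risk-neutral probability p = (1 + 0.09 − 0.6)/(1.3 − 0.6) = 0.4900/0.7000 = 0.7000
Terminal stock prices: S_uu = 109.9, S_ud = 50.7, S_dd = 23.4
Terminal payoffs (K − S): max(-54.85, 0) = 0, max(4.3, 0) = 4.3, max(31.6, 0) = 31.6
Node u (S = 84.5): continuation = 1/1.09·[0.7000·0.0000 + 0.3000·4.3000] = 1.1835; exercise value = 0.0000 ≤ continuation, so V_u = 1.1835
Node d (S = 39): continuation = 1/1.09·[0.7000·4.3000 + 0.3000·31.6000] = 11.4587; exercise value = 16.0000 > continuation, so V_d = 16.0000 (exercise)
Node 0 (S = 65): continuation = 1/1.09·[0.7000·1.1835 + 0.3000·16.0000] = 5.1637; exercise value = 0.0000 ≤ continuation, so V_0 = 5.1637

5.16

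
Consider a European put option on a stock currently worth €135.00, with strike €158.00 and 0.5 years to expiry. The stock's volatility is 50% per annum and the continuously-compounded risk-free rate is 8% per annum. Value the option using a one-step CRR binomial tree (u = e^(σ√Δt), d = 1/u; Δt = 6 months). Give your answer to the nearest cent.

CRR parameters: u = e^(σ√Δt) = e^(0.5·√0.5) = 1.4241, d = 1/u = 0.7022
Per-period rate: rΔt = 0.08·0.5 = 0.04, so R = e^0.04 = 1.0408
Risk-neutral probability p = (e^0.04 − 0.7022)/(1.4241 − 0.7022) = 0.3386/0.7219 = 0.4691
Terminal stock prices: S_u = 192.3, S_d = 94.8
Terminal payoffs (K − S): max(-34.26, 0) = 0, max(63.2, 0) = 63.2
Node 0 (S = 135): V_0 = e^(−0.04)·[0.4691·0.0000 + 0.5309·63.2046] = 32.2425

€32.24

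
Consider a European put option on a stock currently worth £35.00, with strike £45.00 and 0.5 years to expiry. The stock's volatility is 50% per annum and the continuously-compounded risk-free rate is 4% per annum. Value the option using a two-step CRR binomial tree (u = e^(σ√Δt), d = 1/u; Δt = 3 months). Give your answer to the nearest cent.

£11.72

CRR parameters: u = e^(σ√Δt) = e^(0.5·√0.25) = 1.2840, d = 1/u = 0.7788
Per-period rate: rΔt = 0.04·0.25 = 0.01, so R = e^0.01 = 1.0101
Risk-neutral probability p = (e^0.01 − 0.7788)/(1.2840 − 0.7788) = 0.2312/0.5052 = 0.4577
Terminal stock prices: S_uu = 57.71, S_ud = 35, S_dd = 21.23
Terminal payoffs (K − S): max(-12.71, 0) = 0, max(10, 0) = 10, max(23.77, 0) = 23.77
Node u (S = 44.94): V_u = e^(−0.01)·[0.4577·0.0000 + 0.5423·10.0000] = 5.3689
Node d (S = 27.26): V_d = e^(−0.01)·[0.4577·10.0000 + 0.5423·23.7714] = 17.2942
Node 0 (S = 35): V_0 = e^(−0.01)·[0.4577·5.3689 + 0.5423·17.2942] = 11.7180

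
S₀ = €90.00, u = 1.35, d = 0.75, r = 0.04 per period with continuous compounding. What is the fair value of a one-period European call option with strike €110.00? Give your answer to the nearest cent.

€5.36

Risk-neutral probability p = (e^0.04 − 0.75)/(1.35 − 0.75) = 0.2908/0.6000 = 0.4847
Terminal stock prices: S_u = 121.5, S_d = 67.5
Terminal payoffs (S − K): max(11.5, 0) = 11.5, max(-42.5, 0) = 0
Node 0 (S = 90): V_0 = e^(−0.04)·[0.4847·11.5000 + 0.5153·0.0000] = 5.3553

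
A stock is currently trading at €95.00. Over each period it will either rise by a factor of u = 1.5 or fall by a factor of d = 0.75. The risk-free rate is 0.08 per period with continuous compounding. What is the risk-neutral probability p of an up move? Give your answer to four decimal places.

Risk-neutral probability p = (e^0.08 − 0.75)/(1.5 − 0.75) = 0.3333/0.7500 = 0.4444

p = 0.4444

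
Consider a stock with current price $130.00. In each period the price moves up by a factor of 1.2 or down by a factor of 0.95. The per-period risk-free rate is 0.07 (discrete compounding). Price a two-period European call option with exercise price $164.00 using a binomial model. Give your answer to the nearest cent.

Risk-neutral probability p = (1 + 0.07 − 0.95)/(1.2 − 0.95) = 0.1200/0.2500 = 0.4800
Terminal stock prices: S_uu = 187.2, S_ud = 148.2, S_dd = 117.3
Terminal payoffs (S − K): max(23.2, 0) = 23.2, max(-15.8, 0) = 0, max(-46.67, 0) = 0
Node u (S = 156): V_u = 1/1.07·[0.4800·23.2000 + 0.5200·0.0000] = 10.4075
Node d (S = 123.5): V_d = 1/1.07·[0.4800·0.0000 + 0.5200·0.0000] = 0.0000
Node 0 (S = 130): V_0 = 1/1.07·[0.4800·10.4075 + 0.5200·0.0000] = 4.6688

$4.67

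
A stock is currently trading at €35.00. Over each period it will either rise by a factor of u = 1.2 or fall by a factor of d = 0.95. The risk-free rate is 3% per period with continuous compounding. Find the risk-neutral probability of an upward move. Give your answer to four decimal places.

Risk-neutral probability p = (e^0.03 − 0.95)/(1.2 − 0.95) = 0.0805/0.2500 = 0.3218

p = 0.3218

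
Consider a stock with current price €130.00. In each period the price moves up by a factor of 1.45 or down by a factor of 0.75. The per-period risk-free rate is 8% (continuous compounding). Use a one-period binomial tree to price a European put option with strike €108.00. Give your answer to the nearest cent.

€5.08

Risk-neutral probability p = (e^0.08 − 0.75)/(1.45 − 0.75) = 0.3333/0.7000 = 0.4761
Terminal stock prices: S_u = 188.5, S_d = 97.5
Terminal payoffs (K − S): max(-80.5, 0) = 0, max(10.5, 0) = 10.5
Node 0 (S = 130): V_0 = e^(−0.08)·[0.4761·0.0000 + 0.5239·10.5000] = 5.0778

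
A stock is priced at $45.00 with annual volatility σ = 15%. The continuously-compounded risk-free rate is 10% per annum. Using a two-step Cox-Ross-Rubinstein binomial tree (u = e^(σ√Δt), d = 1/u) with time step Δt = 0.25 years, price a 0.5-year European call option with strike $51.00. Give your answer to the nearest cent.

CRR parameters: u = e^(σ√Δt) = e^(0.15·√0.25) = 1.0779, d = 1/u = 0.9277
Per-period rate: rΔt = 0.1·0.25 = 0.025, so R = e^0.025 = 1.0253
Risk-neutral probability p = (e^0.025 − 0.9277)/(1.0779 − 0.9277) = 0.0976/0.1501 = 0.6499
Terminal stock prices: S_uu = 52.28, S_ud = 45, S_dd = 38.73
Terminal payoffs (S − K): max(1.283, 0) = 1.283, max(-6, 0) = 0, max(-12.27, 0) = 0
Node u (S = 48.5): V_u = e^(−0.025)·[0.6499·1.2825 + 0.3501·0.0000] = 0.8129
Node d (S = 41.75): V_d = e^(−0.025)·[0.6499·0.0000 + 0.3501·0.0000] = 0.0000
Node 0 (S = 45): V_0 = e^(−0.025)·[0.6499·0.8129 + 0.3501·0.0000] = 0.5152

$0.52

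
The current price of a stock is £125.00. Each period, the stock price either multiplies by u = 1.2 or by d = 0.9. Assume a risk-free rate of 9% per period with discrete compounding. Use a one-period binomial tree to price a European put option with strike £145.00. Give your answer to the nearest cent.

Risk-neutral probability p = (1 + 0.09 − 0.9)/(1.2 − 0.9) = 0.1900/0.3000 = 0.6333
Terminal stock prices: S_u = 150, S_d = 112.5
Terminal payoffs (K − S): max(-5, 0) = 0, max(32.5, 0) = 32.5
Node 0 (S = 125): V_0 = 1/1.09·[0.6333·0.0000 + 0.3667·32.5000] = 10.9327

£10.93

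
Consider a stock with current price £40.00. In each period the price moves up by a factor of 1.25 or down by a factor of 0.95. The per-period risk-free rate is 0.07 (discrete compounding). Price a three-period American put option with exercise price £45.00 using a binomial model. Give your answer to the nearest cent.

Risk-neutral probability p = (1 + 0.07 − 0.95)/(1.25 − 0.95) = 0.1200/0.3000 = 0.4000
Terminal stock prices: S_uuu = 78.12, S_uud = 59.38, S_udd = 45.12, S_ddd = 34.29
Terminal payoffs (K − S): max(-33.12, 0) = 0, max(-14.38, 0) = 0, max(-0.125, 0) = 0, max(10.71, 0) = 10.71
Node uu (S = 62.5): continuation = 1/1.07·[0.4000·0.0000 + 0.6000·0.0000] = 0.0000; exercise value = 0.0000 ≤ continuation, so V_uu = 0.0000
Node ud (S = 47.5): continuation = 1/1.07·[0.4000·0.0000 + 0.6000·0.0000] = 0.0000; exercise value = 0.0000 ≤ continuation, so V_ud = 0.0000
Node dd (S = 36.1): continuation = 1/1.07·[0.4000·0.0000 + 0.6000·10.7050] = 6.0028; exercise value = 8.9000 > continuation, so V_dd = 8.9000 (exercise)
Node u (S = 50): continuation = 1/1.07·[0.4000·0.0000 + 0.6000·0.0000] = 0.0000; exercise value = 0.0000 ≤ continuation, so V_u = 0.0000
Node d (S = 38): continuation = 1/1.07·[0.4000·0.0000 + 0.6000·8.9000] = 4.9907; exercise value = 7.0000 > continuation, so V_d = 7.0000 (exercise)
Node 0 (S = 40): continuation = 1/1.07·[0.4000·0.0000 + 0.6000·7.0000] = 3.9252; exercise value = 5.0000 > continuation, so V_0 = 5.0000 (exercise)

£5.00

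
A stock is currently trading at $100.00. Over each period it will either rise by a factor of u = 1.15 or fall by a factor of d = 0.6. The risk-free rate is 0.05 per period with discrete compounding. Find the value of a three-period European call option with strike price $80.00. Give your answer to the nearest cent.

Risk-neutral probability p = (1 + 0.05 − 0.6)/(1.15 − 0.6) = 0.4500/0.5500 = 0.8182
Terminal stock prices: S_uuu = 152.1, S_uud = 79.35, S_udd = 41.4, S_ddd = 21.6
Terminal payoffs (S − K): max(72.09, 0) = 72.09, max(-0.65, 0) = 0, max(-38.6, 0) = 0, max(-58.4, 0) = 0
Node uu (S = 132.2): V_uu = 1/1.05·[0.8182·72.0875 + 0.1818·0.0000] = 56.1721
Node ud (S = 69): V_ud = 1/1.05·[0.8182·0.0000 + 0.1818·0.0000] = 0.0000
Node dd (S = 36): V_dd = 1/1.05·[0.8182·0.0000 + 0.1818·0.0000] = 0.0000
Node u (S = 115): V_u = 1/1.05·[0.8182·56.1721 + 0.1818·0.0000] = 43.7705
Node d (S = 60): V_d = 1/1.05·[0.8182·0.0000 + 0.1818·0.0000] = 0.0000
Node 0 (S = 100): V_0 = 1/1.05·[0.8182·43.7705 + 0.1818·0.0000] = 34.1068

$34.11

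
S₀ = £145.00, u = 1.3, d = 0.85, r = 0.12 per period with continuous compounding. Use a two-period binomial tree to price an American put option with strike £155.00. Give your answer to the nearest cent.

Risk-neutral probability p = (e^0.12 − 0.85)/(1.3 − 0.85) = 0.2775/0.4500 = 0.6167
Terminal stock prices: S_uu = 245.1, S_ud = 160.2, S_dd = 104.8
Terminal payoffs (K − S): max(-90.05, 0) = 0, max(-5.225, 0) = 0, max(50.24, 0) = 50.24
Node u (S = 188.5): continuation = e^(−0.12)·[0.6167·0.0000 + 0.3833·0.0000] = 0.0000; exercise value = 0.0000 ≤ continuation, so V_u = 0.0000
Node d (S = 123.2): continuation = e^(−0.12)·[0.6167·0.0000 + 0.3833·50.2375] = 17.0804; exercise value = 31.7500 > continuation, so V_d = 31.7500 (exercise)
Node 0 (S = 145): continuation = e^(−0.12)·[0.6167·0.0000 + 0.3833·31.7500] = 10.7948; exercise value = 10.0000 ≤ continuation, so V_0 = 10.7948

£10.79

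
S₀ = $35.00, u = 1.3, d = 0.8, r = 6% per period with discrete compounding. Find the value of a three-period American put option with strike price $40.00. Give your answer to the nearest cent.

Risk-neutral probability p = (1 + 0.06 − 0.8)/(1.3 − 0.8) = 0.2600/0.5000 = 0.5200
Terminal stock prices: S_uuu = 76.89, S_uud = 47.32, S_udd = 29.12, S_ddd = 17.92
Terminal payoffs (K − S): max(-36.89, 0) = 0, max(-7.32, 0) = 0, max(10.88, 0) = 10.88, max(22.08, 0) = 22.08
Node uu (S = 59.15): continuation = 1/1.06·[0.5200·0.0000 + 0.4800·0.0000] = 0.0000; exercise value = 0.0000 ≤ continuation, so V_uu = 0.0000
Node ud (S = 36.4): continuation = 1/1.06·[0.5200·0.0000 + 0.4800·10.8800] = 4.9268; exercise value = 3.6000 ≤ continuation, so V_ud = 4.9268
Node dd (S = 22.4): continuation = 1/1.06·[0.5200·10.8800 + 0.4800·22.0800] = 15.3358; exercise value = 17.6000 > continuation, so V_dd = 17.6000 (exercise)
Node u (S = 45.5): continuation = 1/1.06·[0.5200·0.0000 + 0.4800·4.9268] = 2.2310; exercise value = 0.0000 ≤ continuation, so V_u = 2.2310
Node d (S = 28): continuation = 1/1.06·[0.5200·4.9268 + 0.4800·17.6000] = 10.3867; exercise value = 12.0000 > continuation, so V_d = 12.0000 (exercise)
Node 0 (S = 35): continuation = 1/1.06·[0.5200·2.2310 + 0.4800·12.0000] = 6.5284; exercise value = 5.0000 ≤ continuation, so V_0 = 6.5284

$6.53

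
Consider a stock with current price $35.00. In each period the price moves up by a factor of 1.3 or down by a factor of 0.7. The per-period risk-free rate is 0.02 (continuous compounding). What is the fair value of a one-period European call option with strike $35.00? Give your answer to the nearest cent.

$5.49

Risk-neutral probability p = (e^0.02 − 0.7)/(1.3 − 0.7) = 0.3202/0.6000 = 0.5337
Terminal stock prices: S_u = 45.5, S_d = 24.5
Terminal payoffs (S − K): max(10.5, 0) = 10.5, max(-10.5, 0) = 0
Node 0 (S = 35): V_0 = e^(−0.02)·[0.5337·10.5000 + 0.4663·0.0000] = 5.4926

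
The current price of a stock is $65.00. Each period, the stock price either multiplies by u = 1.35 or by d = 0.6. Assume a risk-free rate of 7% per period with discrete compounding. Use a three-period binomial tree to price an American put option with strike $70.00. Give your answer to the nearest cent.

$14.36

Risk-neutral probability p = (1 + 0.07 − 0.6)/(1.35 − 0.6) = 0.4700/0.7500 = 0.6267
Terminal stock prices: S_uuu = 159.9, S_uud = 71.08, S_udd = 31.59, S_ddd = 14.04
Terminal payoffs (K − S): max(-89.92, 0) = 0, max(-1.078, 0) = 0, max(38.41, 0) = 38.41, max(55.96, 0) = 55.96
Node uu (S = 118.5): continuation = 1/1.07·[0.6267·0.0000 + 0.3733·0.0000] = 0.0000; exercise value = 0.0000 ≤ continuation, so V_uu = 0.0000
Node ud (S = 52.65): continuation = 1/1.07·[0.6267·0.0000 + 0.3733·38.4100] = 13.4016; exercise value = 17.3500 > continuation, so V_ud = 17.3500 (exercise)
Node dd (S = 23.4): continuation = 1/1.07·[0.6267·38.4100 + 0.3733·55.9600] = 42.0206; exercise value = 46.6000 > continuation, so V_dd = 46.6000 (exercise)
Node u (S = 87.75): continuation = 1/1.07·[0.6267·0.0000 + 0.3733·17.3500] = 6.0536; exercise value = 0.0000 ≤ continuation, so V_u = 6.0536
Node d (S = 39): continuation = 1/1.07·[0.6267·17.3500 + 0.3733·46.6000] = 26.4206; exercise value = 31.0000 > continuation, so V_d = 31.0000 (exercise)
Node 0 (S = 65): continuation = 1/1.07·[0.6267·6.0536 + 0.3733·31.0000] = 14.3616; exercise value = 5.0000 ≤ continuation, so V_0 = 14.3616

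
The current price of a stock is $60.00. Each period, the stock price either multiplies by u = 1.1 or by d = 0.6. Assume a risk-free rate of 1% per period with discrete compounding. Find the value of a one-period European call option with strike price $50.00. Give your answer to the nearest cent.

$12.99

Risk-neutral probability p = (1 + 0.01 − 0.6)/(1.1 − 0.6) = 0.4100/0.5000 = 0.8200
Terminal stock prices: S_u = 66, S_d = 36
Terminal payoffs (S − K): max(16, 0) = 16, max(-14, 0) = 0
Node 0 (S = 60): V_0 = 1/1.01·[0.8200·16.0000 + 0.1800·0.0000] = 12.9901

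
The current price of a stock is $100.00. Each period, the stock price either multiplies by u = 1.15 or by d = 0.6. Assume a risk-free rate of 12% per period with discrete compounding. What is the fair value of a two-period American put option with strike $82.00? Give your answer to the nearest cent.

Risk-neutral probability p = (1 + 0.12 − 0.6)/(1.15 − 0.6) = 0.5200/0.5500 = 0.9455
Terminal stock prices: S_uu = 132.2, S_ud = 69, S_dd = 36
Terminal payoffs (K − S): max(-50.25, 0) = 0, max(13, 0) = 13, max(46, 0) = 46
Node u (S = 115): continuation = 1/1.12·[0.9455·0.0000 + 0.0545·13.0000] = 0.6331; exercise value = 0.0000 ≤ continuation, so V_u = 0.6331
Node d (S = 60): continuation = 1/1.12·[0.9455·13.0000 + 0.0545·46.0000] = 13.2143; exercise value = 22.0000 > continuation, so V_d = 22.0000 (exercise)
Node 0 (S = 100): continuation = 1/1.12·[0.9455·0.6331 + 0.0545·22.0000] = 1.6059; exercise value = 0.0000 ≤ continuation, so V_0 = 1.6059

$1.61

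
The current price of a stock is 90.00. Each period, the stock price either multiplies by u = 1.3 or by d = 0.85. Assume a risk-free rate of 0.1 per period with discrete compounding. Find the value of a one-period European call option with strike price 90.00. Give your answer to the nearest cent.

13.64

Risk-neutral probability p = (1 + 0.1 − 0.85)/(1.3 − 0.85) = 0.2500/0.4500 = 0.5556
Terminal stock prices: S_u = 117, S_d = 76.5
Terminal payoffs (S − K): max(27, 0) = 27, max(-13.5, 0) = 0
Node 0 (S = 90): V_0 = 1/1.1·[0.5556·27.0000 + 0.4444·0.0000] = 13.6364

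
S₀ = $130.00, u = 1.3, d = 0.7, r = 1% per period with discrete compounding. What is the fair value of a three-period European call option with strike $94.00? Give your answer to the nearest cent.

Risk-neutral probability p = (1 + 0.01 − 0.7)/(1.3 − 0.7) = 0.3100/0.6000 = 0.5167
Terminal stock prices: S_uuu = 285.6, S_uud = 153.8, S_udd = 82.81, S_ddd = 44.59
Terminal payoffs (S − K): max(191.6, 0) = 191.6, max(59.79, 0) = 59.79, max(-11.19, 0) = 0, max(-49.41, 0) = 0
Node uu (S = 219.7): V_uu = 1/1.01·[0.5167·191.6100 + 0.4833·59.7900] = 126.6307
Node ud (S = 118.3): V_ud = 1/1.01·[0.5167·59.7900 + 0.4833·0.0000] = 30.5856
Node dd (S = 63.7): V_dd = 1/1.01·[0.5167·0.0000 + 0.4833·0.0000] = 0.0000
Node u (S = 169): V_u = 1/1.01·[0.5167·126.6307 + 0.4833·30.5856] = 79.4148
Node d (S = 91): V_d = 1/1.01·[0.5167·30.5856 + 0.4833·0.0000] = 15.6461
Node 0 (S = 130): V_0 = 1/1.01·[0.5167·79.4148 + 0.4833·15.6461] = 48.1121

$48.11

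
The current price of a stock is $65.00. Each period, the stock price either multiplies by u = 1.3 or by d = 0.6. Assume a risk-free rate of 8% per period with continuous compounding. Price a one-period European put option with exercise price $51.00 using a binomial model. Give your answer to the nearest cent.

$3.43

Risk-neutral probability p = (e^0.08 − 0.6)/(1.3 − 0.6) = 0.4833/0.7000 = 0.6904
Terminal stock prices: S_u = 84.5, S_d = 39
Terminal payoffs (K − S): max(-33.5, 0) = 0, max(12, 0) = 12
Node 0 (S = 65): V_0 = e^(−0.08)·[0.6904·0.0000 + 0.3096·12.0000] = 3.4295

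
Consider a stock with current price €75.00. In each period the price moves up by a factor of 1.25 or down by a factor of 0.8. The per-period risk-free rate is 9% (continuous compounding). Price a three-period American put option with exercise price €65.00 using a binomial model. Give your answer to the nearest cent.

€2.30

Risk-neutral probability p = (e^0.09 − 0.8)/(1.25 − 0.8) = 0.2942/0.4500 = 0.6537
Terminal stock prices: S_uuu = 146.5, S_uud = 93.75, S_udd = 60, S_ddd = 38.4
Terminal payoffs (K − S): max(-81.48, 0) = 0, max(-28.75, 0) = 0, max(5, 0) = 5, max(26.6, 0) = 26.6
Node uu (S = 117.2): continuation = e^(−0.09)·[0.6537·0.0000 + 0.3463·0.0000] = 0.0000; exercise value = 0.0000 ≤ continuation, so V_uu = 0.0000
Node ud (S = 75): continuation = e^(−0.09)·[0.6537·0.0000 + 0.3463·5.0000] = 1.5824; exercise value = 0.0000 ≤ continuation, so V_ud = 1.5824
Node dd (S = 48): continuation = e^(−0.09)·[0.6537·5.0000 + 0.3463·26.6000] = 11.4055; exercise value = 17.0000 > continuation, so V_dd = 17.0000 (exercise)
Node u (S = 93.75): continuation = e^(−0.09)·[0.6537·0.0000 + 0.3463·1.5824] = 0.5008; exercise value = 0.0000 ≤ continuation, so V_u = 0.5008
Node d (S = 60): continuation = e^(−0.09)·[0.6537·1.5824 + 0.3463·17.0000] = 6.3255; exercise value = 5.0000 ≤ continuation, so V_d = 6.3255
Node 0 (S = 75): continuation = e^(−0.09)·[0.6537·0.5008 + 0.3463·6.3255] = 2.3011; exercise value = 0.0000 ≤ continuation, so V_0 = 2.3011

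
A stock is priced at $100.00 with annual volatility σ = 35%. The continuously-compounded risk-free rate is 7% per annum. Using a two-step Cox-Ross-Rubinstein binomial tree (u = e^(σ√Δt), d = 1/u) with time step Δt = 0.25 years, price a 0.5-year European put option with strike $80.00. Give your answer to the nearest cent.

$2.24

CRR parameters: u = e^(σ√Δt) = e^(0.35·√0.25) = 1.1912, d = 1/u = 0.8395
Per-period rate: rΔt = 0.07·0.25 = 0.0175, so R = e^0.0175 = 1.0177
Risk-neutral probability p = (e^0.0175 − 0.8395)/(1.1912 − 0.8395) = 0.1782/0.3518 = 0.5065
Terminal stock prices: S_uu = 141.9, S_ud = 100, S_dd = 70.47
Terminal payoffs (K − S): max(-61.91, 0) = 0, max(-20, 0) = 0, max(9.531, 0) = 9.531
Node u (S = 119.1): V_u = e^(−0.0175)·[0.5065·0.0000 + 0.4935·0.0000] = 0.0000
Node d (S = 83.95): V_d = e^(−0.0175)·[0.5065·0.0000 + 0.4935·9.5312] = 4.6216
Node 0 (S = 100): V_0 = e^(−0.0175)·[0.5065·0.0000 + 0.4935·4.6216] = 2.2410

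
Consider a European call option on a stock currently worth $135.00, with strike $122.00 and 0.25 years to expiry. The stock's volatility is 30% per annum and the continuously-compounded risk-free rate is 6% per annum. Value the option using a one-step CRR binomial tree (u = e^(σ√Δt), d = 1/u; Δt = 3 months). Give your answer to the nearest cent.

CRR parameters: u = e^(σ√Δt) = e^(0.3·√0.25) = 1.1618, d = 1/u = 0.8607
Per-period rate: rΔt = 0.06·0.25 = 0.015, so R = e^0.015 = 1.0151
Risk-neutral probability p = (e^0.015 − 0.8607)/(1.1618 − 0.8607) = 0.1544/0.3011 = 0.5128
Terminal stock prices: S_u = 156.8, S_d = 116.2
Terminal payoffs (S − K): max(34.85, 0) = 34.85, max(-5.804, 0) = 0
Node 0 (S = 135): V_0 = e^(−0.015)·[0.5128·34.8476 + 0.4872·0.0000] = 17.6024

$17.60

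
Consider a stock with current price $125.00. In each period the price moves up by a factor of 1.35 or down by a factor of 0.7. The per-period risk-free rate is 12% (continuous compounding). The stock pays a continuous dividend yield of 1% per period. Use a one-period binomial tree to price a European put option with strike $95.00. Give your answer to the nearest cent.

$2.39

Per-period risk-free factor R = e^0.12 = 1.1275; dividend-adjusted growth = e^(0.12−0.01) = 1.1163.
Risk-neutral probability p = (1.1163 − 0.7)/(1.35 − 0.7) = 0.4163/0.6500 = 0.6404
Terminal stock prices: S_u = 168.8, S_d = 87.5
Terminal payoffs (K − S): max(-73.75, 0) = 0, max(7.5, 0) = 7.5
Node 0 (S = 125): V_0 = e^(−0.12)·[0.6404·0.0000 + 0.3596·7.5000] = 2.3918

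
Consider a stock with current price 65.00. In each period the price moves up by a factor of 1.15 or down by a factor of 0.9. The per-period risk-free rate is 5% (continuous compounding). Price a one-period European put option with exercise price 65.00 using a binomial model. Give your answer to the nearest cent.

2.44

Risk-neutral probability p = (e^0.05 − 0.9)/(1.15 − 0.9) = 0.1513/0.2500 = 0.6051
Terminal stock prices: S_u = 74.75, S_d = 58.5
Terminal payoffs (K − S): max(-9.75, 0) = 0, max(6.5, 0) = 6.5
Node 0 (S = 65): V_0 = e^(−0.05)·[0.6051·0.0000 + 0.3949·6.5000] = 2.4418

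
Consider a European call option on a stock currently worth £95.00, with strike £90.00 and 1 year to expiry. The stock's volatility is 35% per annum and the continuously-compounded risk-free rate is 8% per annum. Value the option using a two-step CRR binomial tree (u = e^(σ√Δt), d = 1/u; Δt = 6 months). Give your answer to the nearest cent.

£18.74

CRR parameters: u = e^(σ√Δt) = e^(0.35·√0.5) = 1.2808, d = 1/u = 0.7808
Per-period rate: rΔt = 0.08·0.5 = 0.04, so R = e^0.04 = 1.0408
Risk-neutral probability p = (e^0.04 − 0.7808)/(1.2808 − 0.7808) = 0.2601/0.5000 = 0.5201
Terminal stock prices: S_uu = 155.8, S_ud = 95, S_dd = 57.91
Terminal payoffs (S − K): max(65.84, 0) = 65.84, max(5, 0) = 5, max(-32.09, 0) = 0
Node u (S = 121.7): V_u = e^(−0.04)·[0.5201·65.8434 + 0.4799·5.0000] = 35.2053
Node d (S = 74.17): V_d = e^(−0.04)·[0.5201·5.0000 + 0.4799·0.0000] = 2.4983
Node 0 (S = 95): V_0 = e^(−0.04)·[0.5201·35.2053 + 0.4799·2.4983] = 18.7429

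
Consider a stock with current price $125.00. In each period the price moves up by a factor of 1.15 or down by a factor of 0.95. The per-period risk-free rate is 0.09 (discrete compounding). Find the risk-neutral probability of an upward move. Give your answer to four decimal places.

Risk-neutral probability p = (1 + 0.09 − 0.95)/(1.15 − 0.95) = 0.1400/0.2000 = 0.7000

p = 0.7000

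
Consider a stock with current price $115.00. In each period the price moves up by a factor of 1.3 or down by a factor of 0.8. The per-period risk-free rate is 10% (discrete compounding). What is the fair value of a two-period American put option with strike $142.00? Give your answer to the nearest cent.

Risk-neutral probability p = (1 + 0.1 − 0.8)/(1.3 − 0.8) = 0.3000/0.5000 = 0.6000
Terminal stock prices: S_uu = 194.4, S_ud = 119.6, S_dd = 73.6
Terminal payoffs (K − S): max(-52.35, 0) = 0, max(22.4, 0) = 22.4, max(68.4, 0) = 68.4
Node u (S = 149.5): continuation = 1/1.1·[0.6000·0.0000 + 0.4000·22.4000] = 8.1455; exercise value = 0.0000 ≤ continuation, so V_u = 8.1455
Node d (S = 92): continuation = 1/1.1·[0.6000·22.4000 + 0.4000·68.4000] = 37.0909; exercise value = 50.0000 > continuation, so V_d = 50.0000 (exercise)
Node 0 (S = 115): continuation = 1/1.1·[0.6000·8.1455 + 0.4000·50.0000] = 22.6248; exercise value = 27.0000 > continuation, so V_0 = 27.0000 (exercise)

$27.00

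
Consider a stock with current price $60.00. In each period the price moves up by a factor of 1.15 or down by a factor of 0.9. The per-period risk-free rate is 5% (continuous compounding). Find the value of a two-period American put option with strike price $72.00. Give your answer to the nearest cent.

Risk-neutral probability p = (e^0.05 − 0.9)/(1.15 − 0.9) = 0.1513/0.2500 = 0.6051
Terminal stock prices: S_uu = 79.35, S_ud = 62.1, S_dd = 48.6
Terminal payoffs (K − S): max(-7.35, 0) = 0, max(9.9, 0) = 9.9, max(23.4, 0) = 23.4
Node u (S = 69): continuation = e^(−0.05)·[0.6051·0.0000 + 0.3949·9.9000] = 3.7190; exercise value = 3.0000 ≤ continuation, so V_u = 3.7190
Node d (S = 54): continuation = e^(−0.05)·[0.6051·9.9000 + 0.3949·23.4000] = 14.4885; exercise value = 18.0000 > continuation, so V_d = 18.0000 (exercise)
Node 0 (S = 60): continuation = e^(−0.05)·[0.6051·3.7190 + 0.3949·18.0000] = 8.9023; exercise value = 12.0000 > continuation, so V_0 = 12.0000 (exercise)

$12.00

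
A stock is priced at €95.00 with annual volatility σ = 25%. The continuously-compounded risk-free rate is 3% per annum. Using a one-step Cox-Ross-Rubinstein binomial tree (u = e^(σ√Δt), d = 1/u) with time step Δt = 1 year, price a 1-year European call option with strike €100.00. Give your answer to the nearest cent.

€10.63

CRR parameters: u = e^(σ√Δt) = e^(0.25·√1) = 1.2840, d = 1/u = 0.7788
Per-period rate: rΔt = 0.03·1 = 0.03, so R = e^0.03 = 1.0305
Risk-neutral probability p = (e^0.03 − 0.7788)/(1.2840 − 0.7788) = 0.2517/0.5052 = 0.4981
Terminal stock prices: S_u = 122, S_d = 73.99
Terminal payoffs (S − K): max(21.98, 0) = 21.98, max(-26.01, 0) = 0
Node 0 (S = 95): V_0 = e^(−0.03)·[0.4981·21.9824 + 0.5019·0.0000] = 10.6259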